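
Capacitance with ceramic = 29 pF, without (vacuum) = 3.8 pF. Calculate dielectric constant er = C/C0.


er = 29 / 3.8 = 7.63

7.63


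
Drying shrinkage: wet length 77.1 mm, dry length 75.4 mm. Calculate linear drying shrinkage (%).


DS = (77.1 - 75.4) / 77.1 * 100 = 2.2%

2.2


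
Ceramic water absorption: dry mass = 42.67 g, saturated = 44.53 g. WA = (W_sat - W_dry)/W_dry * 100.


WA = (44.53 - 42.67) / 42.67 * 100 = 4.36%

4.36


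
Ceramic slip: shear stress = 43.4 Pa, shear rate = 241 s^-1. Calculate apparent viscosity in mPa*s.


eta = tau/gamma * 1000 = 43.4/241 * 1000 = 180.1 mPa*s

180.1


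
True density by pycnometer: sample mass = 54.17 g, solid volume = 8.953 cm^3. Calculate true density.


TD = 54.17 / 8.953 = 6.05 g/cm^3

6.05


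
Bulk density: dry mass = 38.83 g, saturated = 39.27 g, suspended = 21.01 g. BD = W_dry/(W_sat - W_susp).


BD = 38.83 / (39.27 - 21.01) = 38.83 / 18.26 = 2.127 g/cm^3

2.127


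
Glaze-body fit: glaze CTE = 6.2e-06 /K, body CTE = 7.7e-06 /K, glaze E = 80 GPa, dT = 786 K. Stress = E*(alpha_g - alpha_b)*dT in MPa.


Stress = 80*1000*(6.2e-06 - 7.7e-06)*786 = -94.3 MPa

-94.3


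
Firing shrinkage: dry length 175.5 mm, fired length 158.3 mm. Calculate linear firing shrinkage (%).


FS = (175.5 - 158.3) / 175.5 * 100 = 9.8%

9.8


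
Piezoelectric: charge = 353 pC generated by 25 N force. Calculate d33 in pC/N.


d33 = 353 / 25 = 14.1 pC/N

14.1


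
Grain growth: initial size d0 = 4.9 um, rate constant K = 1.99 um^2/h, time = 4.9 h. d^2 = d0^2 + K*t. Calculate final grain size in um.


d^2 = 4.9^2 + 1.99*4.9 = 33.761
d = sqrt(33.761) = 5.81 um

5.81


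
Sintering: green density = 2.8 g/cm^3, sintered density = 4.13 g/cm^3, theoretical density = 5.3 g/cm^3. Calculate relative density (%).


Relative = 4.13 / 5.3 * 100 = 77.9%

77.9


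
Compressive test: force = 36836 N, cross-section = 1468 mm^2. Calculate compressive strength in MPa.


CS = 36836 / 1468 = 25.1 MPa

25.1


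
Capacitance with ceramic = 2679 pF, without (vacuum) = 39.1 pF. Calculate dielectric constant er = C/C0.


er = 2679 / 39.1 = 68.52

68.52


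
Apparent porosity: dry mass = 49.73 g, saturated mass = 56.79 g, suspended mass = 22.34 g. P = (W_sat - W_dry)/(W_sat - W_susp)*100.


P = (56.79 - 49.73) / (56.79 - 22.34) * 100 = 7.06 / 34.45 * 100 = 20.5%

20.5


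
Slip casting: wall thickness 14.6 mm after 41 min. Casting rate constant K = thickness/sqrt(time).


K = 14.6 / sqrt(41) = 14.6 / 6.4031 = 2.28 mm/min^0.5

2.28


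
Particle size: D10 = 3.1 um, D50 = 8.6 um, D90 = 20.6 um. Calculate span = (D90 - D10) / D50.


Span = (20.6 - 3.1) / 8.6 = 17.5 / 8.6 = 2.035

2.035


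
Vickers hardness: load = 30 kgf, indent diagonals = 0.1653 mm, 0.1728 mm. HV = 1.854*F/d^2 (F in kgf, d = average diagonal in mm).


d_avg = (0.1653+0.1728)/2 = 0.16905 mm
HV = 1.854*30/0.16905^2 = 1946

1946


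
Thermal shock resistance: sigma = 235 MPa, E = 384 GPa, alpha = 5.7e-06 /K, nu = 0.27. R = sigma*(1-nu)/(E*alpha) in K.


R = 235*(1-0.27)/(384*1000*5.7e-06) = 78 K

78


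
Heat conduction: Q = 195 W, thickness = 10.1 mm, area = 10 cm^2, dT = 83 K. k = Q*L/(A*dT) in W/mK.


k = 195*10.1/1000/(10/10000*83) = 23.73 W/mK

23.73


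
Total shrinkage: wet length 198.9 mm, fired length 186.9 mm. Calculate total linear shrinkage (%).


TS = (198.9 - 186.9) / 198.9 * 100 = 6.03%

6.03


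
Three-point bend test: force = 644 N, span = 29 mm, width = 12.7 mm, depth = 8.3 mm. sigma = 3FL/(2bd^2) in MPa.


sigma = 3*644*29/(2*12.7*8.3^2) = 32.0 MPa

32.0


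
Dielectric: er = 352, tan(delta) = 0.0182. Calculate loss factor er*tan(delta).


Loss = 352 * 0.0182 = 6.406

6.406


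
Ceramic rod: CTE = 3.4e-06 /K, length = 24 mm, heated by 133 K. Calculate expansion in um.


dL = 3.4e-06 * 24 * 133 * 1000 = 10.853 um

10.853


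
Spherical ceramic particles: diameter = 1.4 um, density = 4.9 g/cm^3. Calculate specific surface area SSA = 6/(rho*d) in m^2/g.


SSA = 6 / (4.9 * 1.4) = 0.875 m^2/g

0.875


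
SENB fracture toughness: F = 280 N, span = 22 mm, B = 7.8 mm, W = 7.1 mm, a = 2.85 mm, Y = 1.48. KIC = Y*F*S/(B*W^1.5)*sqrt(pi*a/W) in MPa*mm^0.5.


KIC = 1.48*280*22/(7.8*7.1^1.5)*sqrt(pi*2.85/7.1) = 69.38

69.38


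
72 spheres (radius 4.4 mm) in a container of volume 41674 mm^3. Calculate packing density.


V_sphere = 4/3*pi*4.4^3 = 356.8179 mm^3
Total V = 72*356.8179 = 25690.8888 mm^3
PD = 25690.8888 / 41674 = 0.616

0.616


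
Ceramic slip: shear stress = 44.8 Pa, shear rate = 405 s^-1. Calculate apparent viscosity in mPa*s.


eta = tau/gamma * 1000 = 44.8/405 * 1000 = 110.6 mPa*s

110.6


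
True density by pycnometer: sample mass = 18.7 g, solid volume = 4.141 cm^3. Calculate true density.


TD = 18.7 / 4.141 = 4.516 g/cm^3

4.516


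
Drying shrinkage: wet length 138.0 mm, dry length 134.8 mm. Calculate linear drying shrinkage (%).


DS = (138.0 - 134.8) / 138.0 * 100 = 2.32%

2.32


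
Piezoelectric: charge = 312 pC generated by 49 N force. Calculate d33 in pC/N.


d33 = 312 / 49 = 6.4 pC/N

6.4


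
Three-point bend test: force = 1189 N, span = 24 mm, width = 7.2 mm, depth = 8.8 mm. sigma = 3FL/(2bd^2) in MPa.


sigma = 3*1189*24/(2*7.2*8.8^2) = 76.8 MPa

76.8


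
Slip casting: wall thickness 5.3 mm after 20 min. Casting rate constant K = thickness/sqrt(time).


K = 5.3 / sqrt(20) = 5.3 / 4.4721 = 1.185 mm/min^0.5

1.185


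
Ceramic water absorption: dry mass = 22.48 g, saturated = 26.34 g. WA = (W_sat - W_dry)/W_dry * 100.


WA = (26.34 - 22.48) / 22.48 * 100 = 17.17%

17.17


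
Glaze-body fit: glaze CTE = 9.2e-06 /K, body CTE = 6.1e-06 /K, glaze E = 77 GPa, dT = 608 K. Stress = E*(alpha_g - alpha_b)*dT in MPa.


Stress = 77*1000*(9.2e-06 - 6.1e-06)*608 = 145.1 MPa

145.1


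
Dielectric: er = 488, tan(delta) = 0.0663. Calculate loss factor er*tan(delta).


Loss = 488 * 0.0663 = 32.354

32.354


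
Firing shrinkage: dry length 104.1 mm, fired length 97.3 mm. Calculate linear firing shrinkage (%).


FS = (104.1 - 97.3) / 104.1 * 100 = 6.53%

6.53


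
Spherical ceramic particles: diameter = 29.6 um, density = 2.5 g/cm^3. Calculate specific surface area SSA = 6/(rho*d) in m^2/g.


SSA = 6 / (2.5 * 29.6) = 0.081 m^2/g

0.081


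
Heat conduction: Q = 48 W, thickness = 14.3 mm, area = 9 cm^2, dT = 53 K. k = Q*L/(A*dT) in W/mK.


k = 48*14.3/1000/(9/10000*53) = 14.39 W/mK

14.39


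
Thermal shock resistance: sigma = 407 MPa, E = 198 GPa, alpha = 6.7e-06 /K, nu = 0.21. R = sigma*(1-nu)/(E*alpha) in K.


R = 407*(1-0.21)/(198*1000*6.7e-06) = 242 K

242


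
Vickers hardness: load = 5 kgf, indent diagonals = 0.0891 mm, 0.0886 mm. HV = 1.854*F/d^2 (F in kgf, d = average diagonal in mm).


d_avg = (0.0891+0.0886)/2 = 0.08885 mm
HV = 1.854*5/0.08885^2 = 1174

1174


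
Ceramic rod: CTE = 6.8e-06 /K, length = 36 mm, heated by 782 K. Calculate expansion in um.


dL = 6.8e-06 * 36 * 782 * 1000 = 191.434 um

191.434


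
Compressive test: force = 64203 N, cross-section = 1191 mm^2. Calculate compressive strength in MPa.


CS = 64203 / 1191 = 53.9 MPa

53.9


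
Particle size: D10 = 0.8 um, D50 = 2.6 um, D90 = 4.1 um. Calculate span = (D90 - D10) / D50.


Span = (4.1 - 0.8) / 2.6 = 3.3 / 2.6 = 1.269

1.269


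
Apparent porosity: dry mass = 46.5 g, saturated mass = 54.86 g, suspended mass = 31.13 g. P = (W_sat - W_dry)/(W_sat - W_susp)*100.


P = (54.86 - 46.5) / (54.86 - 31.13) * 100 = 8.36 / 23.73 * 100 = 35.2%

35.2


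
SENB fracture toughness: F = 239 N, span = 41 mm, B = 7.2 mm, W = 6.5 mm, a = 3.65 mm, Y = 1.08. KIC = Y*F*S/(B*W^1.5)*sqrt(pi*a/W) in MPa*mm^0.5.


KIC = 1.08*239*41/(7.2*6.5^1.5)*sqrt(pi*3.65/6.5) = 117.81

117.81


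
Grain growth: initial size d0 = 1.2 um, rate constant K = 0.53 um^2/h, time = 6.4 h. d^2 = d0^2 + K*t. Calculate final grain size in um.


d^2 = 1.2^2 + 0.53*6.4 = 4.832
d = sqrt(4.832) = 2.2 um

2.2


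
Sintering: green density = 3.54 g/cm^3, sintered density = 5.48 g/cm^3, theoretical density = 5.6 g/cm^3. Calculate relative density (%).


Relative = 5.48 / 5.6 * 100 = 97.9%

97.9


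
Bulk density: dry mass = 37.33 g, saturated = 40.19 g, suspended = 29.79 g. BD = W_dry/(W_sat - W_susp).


BD = 37.33 / (40.19 - 29.79) = 37.33 / 10.4 = 3.589 g/cm^3

3.589


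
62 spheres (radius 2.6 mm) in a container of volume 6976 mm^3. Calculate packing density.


V_sphere = 4/3*pi*2.6^3 = 73.6222 mm^3
Total V = 62*73.6222 = 4564.5764 mm^3
PD = 4564.5764 / 6976 = 0.654

0.654


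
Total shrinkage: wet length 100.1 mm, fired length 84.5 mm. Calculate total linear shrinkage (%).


TS = (100.1 - 84.5) / 100.1 * 100 = 15.58%

15.58


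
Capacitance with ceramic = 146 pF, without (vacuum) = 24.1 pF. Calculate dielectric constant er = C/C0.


er = 146 / 24.1 = 6.06

6.06


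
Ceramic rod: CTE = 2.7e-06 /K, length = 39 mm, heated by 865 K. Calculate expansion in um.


dL = 2.7e-06 * 39 * 865 * 1000 = 91.085 um

91.085


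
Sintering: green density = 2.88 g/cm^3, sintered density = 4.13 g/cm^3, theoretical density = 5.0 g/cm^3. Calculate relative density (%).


Relative = 4.13 / 5.0 * 100 = 82.6%

82.6


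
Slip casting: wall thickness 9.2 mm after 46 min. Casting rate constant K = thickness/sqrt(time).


K = 9.2 / sqrt(46) = 9.2 / 6.7823 = 1.356 mm/min^0.5

1.356


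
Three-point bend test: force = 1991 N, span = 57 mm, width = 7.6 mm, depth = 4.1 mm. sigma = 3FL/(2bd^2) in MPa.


sigma = 3*1991*57/(2*7.6*4.1^2) = 1332.5 MPa

1332.5


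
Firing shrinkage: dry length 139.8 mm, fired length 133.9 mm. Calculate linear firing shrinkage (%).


FS = (139.8 - 133.9) / 139.8 * 100 = 4.22%

4.22


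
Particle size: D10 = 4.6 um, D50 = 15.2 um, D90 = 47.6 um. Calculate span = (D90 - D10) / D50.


Span = (47.6 - 4.6) / 15.2 = 43.0 / 15.2 = 2.829

2.829


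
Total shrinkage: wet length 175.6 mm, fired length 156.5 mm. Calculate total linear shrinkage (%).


TS = (175.6 - 156.5) / 175.6 * 100 = 10.88%

10.88


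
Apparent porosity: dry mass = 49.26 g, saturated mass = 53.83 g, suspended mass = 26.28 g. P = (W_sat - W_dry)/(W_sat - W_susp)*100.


P = (53.83 - 49.26) / (53.83 - 26.28) * 100 = 4.57 / 27.55 * 100 = 16.6%

16.6


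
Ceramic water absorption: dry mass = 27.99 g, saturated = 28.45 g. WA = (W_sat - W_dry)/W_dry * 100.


WA = (28.45 - 27.99) / 27.99 * 100 = 1.64%

1.64


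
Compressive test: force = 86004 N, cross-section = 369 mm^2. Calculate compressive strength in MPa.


CS = 86004 / 369 = 233.1 MPa

233.1


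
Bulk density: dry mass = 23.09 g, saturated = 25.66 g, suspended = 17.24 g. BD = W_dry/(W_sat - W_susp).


BD = 23.09 / (25.66 - 17.24) = 23.09 / 8.42 = 2.742 g/cm^3

2.742


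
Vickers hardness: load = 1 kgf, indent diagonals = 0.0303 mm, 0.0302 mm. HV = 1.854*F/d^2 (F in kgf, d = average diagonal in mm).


d_avg = (0.0303+0.0302)/2 = 0.03025 mm
HV = 1.854*1/0.03025^2 = 2026

2026


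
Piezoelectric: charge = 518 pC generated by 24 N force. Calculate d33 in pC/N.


d33 = 518 / 24 = 21.6 pC/N

21.6


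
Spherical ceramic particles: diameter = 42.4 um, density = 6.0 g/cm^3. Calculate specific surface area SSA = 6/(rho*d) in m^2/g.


SSA = 6 / (6.0 * 42.4) = 0.024 m^2/g

0.024


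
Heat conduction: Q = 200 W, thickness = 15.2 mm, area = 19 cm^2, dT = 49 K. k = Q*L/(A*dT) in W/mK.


k = 200*15.2/1000/(19/10000*49) = 32.65 W/mK

32.65


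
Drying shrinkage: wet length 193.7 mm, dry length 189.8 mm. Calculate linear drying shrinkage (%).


DS = (193.7 - 189.8) / 193.7 * 100 = 2.01%

2.01


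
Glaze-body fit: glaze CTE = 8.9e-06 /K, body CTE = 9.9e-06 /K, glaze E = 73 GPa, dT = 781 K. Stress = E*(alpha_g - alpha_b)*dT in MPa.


Stress = 73*1000*(8.9e-06 - 9.9e-06)*781 = -57.0 MPa

-57.0


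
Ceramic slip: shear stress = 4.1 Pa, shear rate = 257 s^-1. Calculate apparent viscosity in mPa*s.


eta = tau/gamma * 1000 = 4.1/257 * 1000 = 16.0 mPa*s

16.0


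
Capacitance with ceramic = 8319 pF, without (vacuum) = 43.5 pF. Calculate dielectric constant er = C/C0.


er = 8319 / 43.5 = 191.24

191.24


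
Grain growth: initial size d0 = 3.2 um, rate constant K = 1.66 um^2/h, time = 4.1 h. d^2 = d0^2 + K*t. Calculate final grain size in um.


d^2 = 3.2^2 + 1.66*4.1 = 17.046
d = sqrt(17.046) = 4.13 um

4.13


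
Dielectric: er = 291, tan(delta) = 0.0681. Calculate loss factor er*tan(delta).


Loss = 291 * 0.0681 = 19.817

19.817


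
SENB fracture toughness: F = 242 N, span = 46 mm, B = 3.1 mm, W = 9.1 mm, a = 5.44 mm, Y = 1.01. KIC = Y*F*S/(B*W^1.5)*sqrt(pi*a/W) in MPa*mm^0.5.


KIC = 1.01*242*46/(3.1*9.1^1.5)*sqrt(pi*5.44/9.1) = 181.06

181.06


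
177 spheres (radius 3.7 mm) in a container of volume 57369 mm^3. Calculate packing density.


V_sphere = 4/3*pi*3.7^3 = 212.1748 mm^3
Total V = 177*212.1748 = 37554.9396 mm^3
PD = 37554.9396 / 57369 = 0.655

0.655


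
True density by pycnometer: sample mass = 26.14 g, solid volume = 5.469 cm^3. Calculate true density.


TD = 26.14 / 5.469 = 4.78 g/cm^3

4.78


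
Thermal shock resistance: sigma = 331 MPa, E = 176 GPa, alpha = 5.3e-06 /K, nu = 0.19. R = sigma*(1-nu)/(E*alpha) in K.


R = 331*(1-0.19)/(176*1000*5.3e-06) = 287 K

287


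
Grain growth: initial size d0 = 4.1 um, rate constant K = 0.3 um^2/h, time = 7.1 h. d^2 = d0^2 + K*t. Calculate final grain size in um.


d^2 = 4.1^2 + 0.3*7.1 = 18.94
d = sqrt(18.94) = 4.35 um

4.35


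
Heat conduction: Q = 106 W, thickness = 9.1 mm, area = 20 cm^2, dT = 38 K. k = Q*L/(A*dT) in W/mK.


k = 106*9.1/1000/(20/10000*38) = 12.69 W/mK

12.69


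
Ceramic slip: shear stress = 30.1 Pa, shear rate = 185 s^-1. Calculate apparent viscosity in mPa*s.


eta = tau/gamma * 1000 = 30.1/185 * 1000 = 162.7 mPa*s

162.7


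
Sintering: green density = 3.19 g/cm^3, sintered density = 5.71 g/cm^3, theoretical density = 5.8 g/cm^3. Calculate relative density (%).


Relative = 5.71 / 5.8 * 100 = 98.4%

98.4


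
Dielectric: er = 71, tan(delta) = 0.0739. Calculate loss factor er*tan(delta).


Loss = 71 * 0.0739 = 5.247

5.247


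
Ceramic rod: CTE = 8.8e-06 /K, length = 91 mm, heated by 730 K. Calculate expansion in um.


dL = 8.8e-06 * 91 * 730 * 1000 = 584.584 um

584.584


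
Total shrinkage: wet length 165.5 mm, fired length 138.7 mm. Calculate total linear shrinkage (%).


TS = (165.5 - 138.7) / 165.5 * 100 = 16.19%

16.19


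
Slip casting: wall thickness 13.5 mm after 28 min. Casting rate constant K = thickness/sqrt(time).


K = 13.5 / sqrt(28) = 13.5 / 5.2915 = 2.551 mm/min^0.5

2.551


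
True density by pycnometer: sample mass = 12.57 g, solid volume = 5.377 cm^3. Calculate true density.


TD = 12.57 / 5.377 = 2.338 g/cm^3

2.338


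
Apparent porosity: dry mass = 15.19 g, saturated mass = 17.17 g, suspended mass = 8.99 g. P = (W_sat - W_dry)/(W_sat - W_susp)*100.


P = (17.17 - 15.19) / (17.17 - 8.99) * 100 = 1.98 / 8.18 * 100 = 24.2%

24.2


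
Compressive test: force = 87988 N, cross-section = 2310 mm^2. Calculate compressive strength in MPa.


CS = 87988 / 2310 = 38.1 MPa

38.1


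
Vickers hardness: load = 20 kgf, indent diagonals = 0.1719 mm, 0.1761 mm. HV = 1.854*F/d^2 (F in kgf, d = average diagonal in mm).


d_avg = (0.1719+0.1761)/2 = 0.174 mm
HV = 1.854*20/0.174^2 = 1225

1225


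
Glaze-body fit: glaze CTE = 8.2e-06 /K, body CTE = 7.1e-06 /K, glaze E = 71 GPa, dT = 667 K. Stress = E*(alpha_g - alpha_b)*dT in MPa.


Stress = 71*1000*(8.2e-06 - 7.1e-06)*667 = 52.1 MPa

52.1


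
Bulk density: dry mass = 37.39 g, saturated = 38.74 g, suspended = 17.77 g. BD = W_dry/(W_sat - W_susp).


BD = 37.39 / (38.74 - 17.77) = 37.39 / 20.97 = 1.783 g/cm^3

1.783


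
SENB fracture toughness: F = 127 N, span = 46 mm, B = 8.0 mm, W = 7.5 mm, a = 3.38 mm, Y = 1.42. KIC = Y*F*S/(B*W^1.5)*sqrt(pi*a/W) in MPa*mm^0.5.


KIC = 1.42*127*46/(8.0*7.5^1.5)*sqrt(pi*3.38/7.5) = 60.07

60.07


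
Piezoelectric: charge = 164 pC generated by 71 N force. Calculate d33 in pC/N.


d33 = 164 / 71 = 2.3 pC/N

2.3


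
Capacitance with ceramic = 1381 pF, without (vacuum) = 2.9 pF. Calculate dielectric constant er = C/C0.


er = 1381 / 2.9 = 476.21

476.21


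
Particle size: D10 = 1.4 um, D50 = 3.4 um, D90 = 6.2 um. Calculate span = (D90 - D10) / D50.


Span = (6.2 - 1.4) / 3.4 = 4.8 / 3.4 = 1.412

1.412


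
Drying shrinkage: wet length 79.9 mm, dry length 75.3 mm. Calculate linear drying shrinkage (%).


DS = (79.9 - 75.3) / 79.9 * 100 = 5.76%

5.76


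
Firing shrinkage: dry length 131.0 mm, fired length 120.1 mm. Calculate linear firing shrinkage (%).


FS = (131.0 - 120.1) / 131.0 * 100 = 8.32%

8.32


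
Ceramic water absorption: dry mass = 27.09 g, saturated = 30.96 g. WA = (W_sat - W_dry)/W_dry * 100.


WA = (30.96 - 27.09) / 27.09 * 100 = 14.29%

14.29


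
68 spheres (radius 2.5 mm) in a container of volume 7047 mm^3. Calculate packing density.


V_sphere = 4/3*pi*2.5^3 = 65.4498 mm^3
Total V = 68*65.4498 = 4450.5864 mm^3
PD = 4450.5864 / 7047 = 0.632

0.632


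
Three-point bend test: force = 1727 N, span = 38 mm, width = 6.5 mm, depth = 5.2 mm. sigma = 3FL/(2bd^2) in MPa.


sigma = 3*1727*38/(2*6.5*5.2^2) = 560.1 MPa

560.1


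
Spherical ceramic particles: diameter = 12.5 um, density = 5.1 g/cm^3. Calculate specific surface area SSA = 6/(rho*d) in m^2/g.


SSA = 6 / (5.1 * 12.5) = 0.094 m^2/g

0.094


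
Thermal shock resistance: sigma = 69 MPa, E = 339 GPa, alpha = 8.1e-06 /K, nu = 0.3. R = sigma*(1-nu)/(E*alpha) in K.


R = 69*(1-0.3)/(339*1000*8.1e-06) = 18 K

18


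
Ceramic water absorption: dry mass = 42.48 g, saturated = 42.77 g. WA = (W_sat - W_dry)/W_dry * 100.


WA = (42.77 - 42.48) / 42.48 * 100 = 0.68%

0.68


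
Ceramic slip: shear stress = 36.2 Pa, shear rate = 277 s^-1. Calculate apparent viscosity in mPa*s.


eta = tau/gamma * 1000 = 36.2/277 * 1000 = 130.7 mPa*s

130.7


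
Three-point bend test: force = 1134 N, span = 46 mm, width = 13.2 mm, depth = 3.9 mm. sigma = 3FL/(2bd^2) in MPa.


sigma = 3*1134*46/(2*13.2*3.9^2) = 389.7 MPa

389.7


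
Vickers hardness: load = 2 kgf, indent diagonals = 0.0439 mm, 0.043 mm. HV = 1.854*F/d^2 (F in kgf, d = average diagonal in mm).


d_avg = (0.0439+0.043)/2 = 0.04345 mm
HV = 1.854*2/0.04345^2 = 1964

1964


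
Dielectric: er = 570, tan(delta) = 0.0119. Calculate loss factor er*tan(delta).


Loss = 570 * 0.0119 = 6.783

6.783


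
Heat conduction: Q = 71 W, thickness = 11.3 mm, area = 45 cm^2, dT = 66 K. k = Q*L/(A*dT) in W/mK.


k = 71*11.3/1000/(45/10000*66) = 2.7 W/mK

2.7


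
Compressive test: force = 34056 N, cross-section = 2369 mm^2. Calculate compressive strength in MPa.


CS = 34056 / 2369 = 14.4 MPa

14.4


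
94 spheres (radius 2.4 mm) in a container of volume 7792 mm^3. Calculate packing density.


V_sphere = 4/3*pi*2.4^3 = 57.9058 mm^3
Total V = 94*57.9058 = 5443.1452 mm^3
PD = 5443.1452 / 7792 = 0.699

0.699


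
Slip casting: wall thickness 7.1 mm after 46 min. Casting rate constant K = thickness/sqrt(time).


K = 7.1 / sqrt(46) = 7.1 / 6.7823 = 1.047 mm/min^0.5

1.047


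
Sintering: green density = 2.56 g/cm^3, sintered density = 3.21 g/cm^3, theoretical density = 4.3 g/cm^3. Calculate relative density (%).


Relative = 3.21 / 4.3 * 100 = 74.7%

74.7


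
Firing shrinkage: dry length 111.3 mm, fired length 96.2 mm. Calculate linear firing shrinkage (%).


FS = (111.3 - 96.2) / 111.3 * 100 = 13.57%

13.57


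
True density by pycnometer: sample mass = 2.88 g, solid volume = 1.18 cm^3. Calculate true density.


TD = 2.88 / 1.18 = 2.441 g/cm^3

2.441


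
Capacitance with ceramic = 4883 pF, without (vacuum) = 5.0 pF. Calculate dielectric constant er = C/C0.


er = 4883 / 5.0 = 976.6

976.6


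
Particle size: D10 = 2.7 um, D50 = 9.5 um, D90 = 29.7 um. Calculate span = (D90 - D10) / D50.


Span = (29.7 - 2.7) / 9.5 = 27.0 / 9.5 = 2.842

2.842


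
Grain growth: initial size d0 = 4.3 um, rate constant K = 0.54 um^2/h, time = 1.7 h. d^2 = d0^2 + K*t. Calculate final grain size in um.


d^2 = 4.3^2 + 0.54*1.7 = 19.408
d = sqrt(19.408) = 4.41 um

4.41


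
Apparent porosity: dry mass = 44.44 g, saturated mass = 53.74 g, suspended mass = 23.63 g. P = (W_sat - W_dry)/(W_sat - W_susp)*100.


P = (53.74 - 44.44) / (53.74 - 23.63) * 100 = 9.3 / 30.11 * 100 = 30.9%

30.9


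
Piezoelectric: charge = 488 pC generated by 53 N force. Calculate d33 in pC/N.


d33 = 488 / 53 = 9.2 pC/N

9.2


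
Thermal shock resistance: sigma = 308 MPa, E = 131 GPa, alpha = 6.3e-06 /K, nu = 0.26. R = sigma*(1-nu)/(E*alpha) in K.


R = 308*(1-0.26)/(131*1000*6.3e-06) = 276 K

276


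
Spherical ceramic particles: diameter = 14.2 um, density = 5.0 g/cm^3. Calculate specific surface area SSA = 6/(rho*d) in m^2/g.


SSA = 6 / (5.0 * 14.2) = 0.085 m^2/g

0.085


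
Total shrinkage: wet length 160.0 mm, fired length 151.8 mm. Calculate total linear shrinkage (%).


TS = (160.0 - 151.8) / 160.0 * 100 = 5.13%

5.13


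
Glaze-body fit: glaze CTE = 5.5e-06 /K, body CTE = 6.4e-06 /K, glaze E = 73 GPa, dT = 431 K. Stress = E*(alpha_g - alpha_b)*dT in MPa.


Stress = 73*1000*(5.5e-06 - 6.4e-06)*431 = -28.3 MPa

-28.3


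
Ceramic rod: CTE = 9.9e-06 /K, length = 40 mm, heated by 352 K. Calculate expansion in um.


dL = 9.9e-06 * 40 * 352 * 1000 = 139.392 um

139.392


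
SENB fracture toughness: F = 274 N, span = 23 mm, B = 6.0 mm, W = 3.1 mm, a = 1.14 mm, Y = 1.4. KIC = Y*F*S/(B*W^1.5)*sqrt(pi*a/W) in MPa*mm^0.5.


KIC = 1.4*274*23/(6.0*3.1^1.5)*sqrt(pi*1.14/3.1) = 289.57

289.57


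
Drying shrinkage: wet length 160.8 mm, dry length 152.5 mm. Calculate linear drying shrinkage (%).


DS = (160.8 - 152.5) / 160.8 * 100 = 5.16%

5.16


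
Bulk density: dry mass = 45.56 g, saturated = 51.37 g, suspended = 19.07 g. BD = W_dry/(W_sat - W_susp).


BD = 45.56 / (51.37 - 19.07) = 45.56 / 32.3 = 1.411 g/cm^3

1.411


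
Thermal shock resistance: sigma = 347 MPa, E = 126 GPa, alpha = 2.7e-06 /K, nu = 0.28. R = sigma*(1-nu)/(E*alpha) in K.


R = 347*(1-0.28)/(126*1000*2.7e-06) = 734 K

734


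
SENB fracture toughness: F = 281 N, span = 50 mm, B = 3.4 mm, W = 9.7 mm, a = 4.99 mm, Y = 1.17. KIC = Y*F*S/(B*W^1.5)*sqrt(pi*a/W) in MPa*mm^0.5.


KIC = 1.17*281*50/(3.4*9.7^1.5)*sqrt(pi*4.99/9.7) = 203.45

203.45


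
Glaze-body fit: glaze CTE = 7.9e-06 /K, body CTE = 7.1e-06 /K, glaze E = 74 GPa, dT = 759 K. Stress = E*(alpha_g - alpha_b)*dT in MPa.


Stress = 74*1000*(7.9e-06 - 7.1e-06)*759 = 44.9 MPa

44.9


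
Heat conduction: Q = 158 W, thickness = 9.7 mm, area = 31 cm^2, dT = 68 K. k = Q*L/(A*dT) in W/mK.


k = 158*9.7/1000/(31/10000*68) = 7.27 W/mK

7.27


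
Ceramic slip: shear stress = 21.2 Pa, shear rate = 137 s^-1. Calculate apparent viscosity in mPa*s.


eta = tau/gamma * 1000 = 21.2/137 * 1000 = 154.7 mPa*s

154.7


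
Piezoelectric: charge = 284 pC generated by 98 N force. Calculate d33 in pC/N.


d33 = 284 / 98 = 2.9 pC/N

2.9


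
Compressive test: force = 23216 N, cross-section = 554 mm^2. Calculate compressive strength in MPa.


CS = 23216 / 554 = 41.9 MPa

41.9


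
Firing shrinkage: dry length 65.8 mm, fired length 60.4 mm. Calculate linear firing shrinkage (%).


FS = (65.8 - 60.4) / 65.8 * 100 = 8.21%

8.21


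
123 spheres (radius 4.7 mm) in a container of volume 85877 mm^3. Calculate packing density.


V_sphere = 4/3*pi*4.7^3 = 434.8928 mm^3
Total V = 123*434.8928 = 53491.8144 mm^3
PD = 53491.8144 / 85877 = 0.623

0.623


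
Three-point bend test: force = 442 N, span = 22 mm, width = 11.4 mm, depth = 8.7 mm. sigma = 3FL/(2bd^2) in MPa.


sigma = 3*442*22/(2*11.4*8.7^2) = 16.9 MPa

16.9


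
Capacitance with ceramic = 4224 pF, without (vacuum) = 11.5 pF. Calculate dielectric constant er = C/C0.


er = 4224 / 11.5 = 367.3

367.3


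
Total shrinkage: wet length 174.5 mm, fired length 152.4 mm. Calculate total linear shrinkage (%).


TS = (174.5 - 152.4) / 174.5 * 100 = 12.66%

12.66


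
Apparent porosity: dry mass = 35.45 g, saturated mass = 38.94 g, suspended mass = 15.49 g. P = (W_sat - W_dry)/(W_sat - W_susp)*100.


P = (38.94 - 35.45) / (38.94 - 15.49) * 100 = 3.49 / 23.45 * 100 = 14.9%

14.9


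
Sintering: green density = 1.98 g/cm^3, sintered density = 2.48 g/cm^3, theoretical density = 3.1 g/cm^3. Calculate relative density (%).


Relative = 2.48 / 3.1 * 100 = 80.0%

80.0


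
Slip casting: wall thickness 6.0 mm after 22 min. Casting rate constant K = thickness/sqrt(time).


K = 6.0 / sqrt(22) = 6.0 / 4.6904 = 1.279 mm/min^0.5

1.279


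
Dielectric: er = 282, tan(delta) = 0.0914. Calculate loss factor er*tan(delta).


Loss = 282 * 0.0914 = 25.775

25.775


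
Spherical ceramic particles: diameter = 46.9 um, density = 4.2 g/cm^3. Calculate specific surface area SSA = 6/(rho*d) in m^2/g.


SSA = 6 / (4.2 * 46.9) = 0.03 m^2/g

0.03


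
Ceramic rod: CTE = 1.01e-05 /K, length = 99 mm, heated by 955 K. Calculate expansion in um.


dL = 1.01e-05 * 99 * 955 * 1000 = 954.905 um

954.905


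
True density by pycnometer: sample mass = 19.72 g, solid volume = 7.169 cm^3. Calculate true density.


TD = 19.72 / 7.169 = 2.751 g/cm^3

2.751


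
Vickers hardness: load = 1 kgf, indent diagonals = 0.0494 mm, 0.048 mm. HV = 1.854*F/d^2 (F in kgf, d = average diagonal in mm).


d_avg = (0.0494+0.048)/2 = 0.0487 mm
HV = 1.854*1/0.0487^2 = 782

782


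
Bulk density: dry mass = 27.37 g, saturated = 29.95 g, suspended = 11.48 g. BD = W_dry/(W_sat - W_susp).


BD = 27.37 / (29.95 - 11.48) = 27.37 / 18.47 = 1.482 g/cm^3

1.482


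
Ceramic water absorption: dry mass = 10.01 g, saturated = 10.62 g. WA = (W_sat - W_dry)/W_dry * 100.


WA = (10.62 - 10.01) / 10.01 * 100 = 6.09%

6.09


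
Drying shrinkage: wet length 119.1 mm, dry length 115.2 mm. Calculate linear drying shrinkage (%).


DS = (119.1 - 115.2) / 119.1 * 100 = 3.27%

3.27


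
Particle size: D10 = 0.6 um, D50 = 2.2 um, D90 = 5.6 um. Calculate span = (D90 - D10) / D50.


Span = (5.6 - 0.6) / 2.2 = 5.0 / 2.2 = 2.273

2.273


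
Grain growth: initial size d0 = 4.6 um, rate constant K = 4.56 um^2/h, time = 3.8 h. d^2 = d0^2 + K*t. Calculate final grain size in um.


d^2 = 4.6^2 + 4.56*3.8 = 38.488
d = sqrt(38.488) = 6.2 um

6.2


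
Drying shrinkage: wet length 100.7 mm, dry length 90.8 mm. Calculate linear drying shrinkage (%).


DS = (100.7 - 90.8) / 100.7 * 100 = 9.83%

9.83


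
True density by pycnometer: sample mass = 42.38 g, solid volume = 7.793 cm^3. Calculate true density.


TD = 42.38 / 7.793 = 5.438 g/cm^3

5.438


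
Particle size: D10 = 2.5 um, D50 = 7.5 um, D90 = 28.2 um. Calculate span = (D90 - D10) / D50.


Span = (28.2 - 2.5) / 7.5 = 25.7 / 7.5 = 3.427

3.427


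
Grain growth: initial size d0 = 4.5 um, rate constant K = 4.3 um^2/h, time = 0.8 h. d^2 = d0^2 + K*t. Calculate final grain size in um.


d^2 = 4.5^2 + 4.3*0.8 = 23.69
d = sqrt(23.69) = 4.87 um

4.87


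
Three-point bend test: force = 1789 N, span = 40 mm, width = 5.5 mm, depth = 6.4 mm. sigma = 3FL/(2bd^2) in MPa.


sigma = 3*1789*40/(2*5.5*6.4^2) = 476.5 MPa

476.5


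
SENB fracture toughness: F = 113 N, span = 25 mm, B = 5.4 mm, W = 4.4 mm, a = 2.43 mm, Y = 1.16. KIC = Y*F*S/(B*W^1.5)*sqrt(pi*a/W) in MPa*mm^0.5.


KIC = 1.16*113*25/(5.4*4.4^1.5)*sqrt(pi*2.43/4.4) = 86.61

86.61


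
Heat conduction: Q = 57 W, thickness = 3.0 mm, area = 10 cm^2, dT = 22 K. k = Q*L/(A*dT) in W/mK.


k = 57*3.0/1000/(10/10000*22) = 7.77 W/mK

7.77


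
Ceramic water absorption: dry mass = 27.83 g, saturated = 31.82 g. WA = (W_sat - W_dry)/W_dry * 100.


WA = (31.82 - 27.83) / 27.83 * 100 = 14.34%

14.34


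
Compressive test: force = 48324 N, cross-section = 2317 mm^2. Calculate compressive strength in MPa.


CS = 48324 / 2317 = 20.9 MPa

20.9


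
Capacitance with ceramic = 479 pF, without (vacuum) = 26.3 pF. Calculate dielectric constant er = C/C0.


er = 479 / 26.3 = 18.21

18.21


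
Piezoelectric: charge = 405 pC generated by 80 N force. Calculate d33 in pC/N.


d33 = 405 / 80 = 5.1 pC/N

5.1


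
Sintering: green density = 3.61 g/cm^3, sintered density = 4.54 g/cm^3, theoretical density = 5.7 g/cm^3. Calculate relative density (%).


Relative = 4.54 / 5.7 * 100 = 79.6%

79.6


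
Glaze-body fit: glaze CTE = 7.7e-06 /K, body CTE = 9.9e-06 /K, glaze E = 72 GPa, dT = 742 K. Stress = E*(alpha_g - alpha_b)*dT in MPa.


Stress = 72*1000*(7.7e-06 - 9.9e-06)*742 = -117.5 MPa

-117.5


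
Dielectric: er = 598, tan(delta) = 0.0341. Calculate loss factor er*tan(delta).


Loss = 598 * 0.0341 = 20.392

20.392


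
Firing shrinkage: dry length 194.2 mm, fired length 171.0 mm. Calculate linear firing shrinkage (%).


FS = (194.2 - 171.0) / 194.2 * 100 = 11.95%

11.95


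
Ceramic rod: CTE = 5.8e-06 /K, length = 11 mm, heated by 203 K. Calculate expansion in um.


dL = 5.8e-06 * 11 * 203 * 1000 = 12.951 um

12.951


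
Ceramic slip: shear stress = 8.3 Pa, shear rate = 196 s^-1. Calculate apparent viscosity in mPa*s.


eta = tau/gamma * 1000 = 8.3/196 * 1000 = 42.3 mPa*s

42.3


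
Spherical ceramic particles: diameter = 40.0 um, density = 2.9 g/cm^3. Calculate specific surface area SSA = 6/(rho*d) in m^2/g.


SSA = 6 / (2.9 * 40.0) = 0.052 m^2/g

0.052


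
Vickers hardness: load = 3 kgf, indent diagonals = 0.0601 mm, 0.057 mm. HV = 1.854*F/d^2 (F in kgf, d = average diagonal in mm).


d_avg = (0.0601+0.057)/2 = 0.05855 mm
HV = 1.854*3/0.05855^2 = 1622

1622


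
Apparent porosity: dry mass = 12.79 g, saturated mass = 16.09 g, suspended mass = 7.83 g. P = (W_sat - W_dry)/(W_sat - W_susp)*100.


P = (16.09 - 12.79) / (16.09 - 7.83) * 100 = 3.3 / 8.26 * 100 = 40.0%

40.0


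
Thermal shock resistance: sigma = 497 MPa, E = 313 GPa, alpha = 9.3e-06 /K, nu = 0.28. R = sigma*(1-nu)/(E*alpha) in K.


R = 497*(1-0.28)/(313*1000*9.3e-06) = 123 K

123


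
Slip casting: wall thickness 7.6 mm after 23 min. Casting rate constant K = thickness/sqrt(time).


K = 7.6 / sqrt(23) = 7.6 / 4.7958 = 1.585 mm/min^0.5

1.585


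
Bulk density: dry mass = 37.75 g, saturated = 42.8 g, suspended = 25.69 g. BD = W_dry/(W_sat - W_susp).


BD = 37.75 / (42.8 - 25.69) = 37.75 / 17.11 = 2.206 g/cm^3

2.206


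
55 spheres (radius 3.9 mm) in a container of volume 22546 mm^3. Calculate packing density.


V_sphere = 4/3*pi*3.9^3 = 248.4748 mm^3
Total V = 55*248.4748 = 13666.114 mm^3
PD = 13666.114 / 22546 = 0.606

0.606


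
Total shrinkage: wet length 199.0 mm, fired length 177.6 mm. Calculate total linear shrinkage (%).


TS = (199.0 - 177.6) / 199.0 * 100 = 10.75%

10.75


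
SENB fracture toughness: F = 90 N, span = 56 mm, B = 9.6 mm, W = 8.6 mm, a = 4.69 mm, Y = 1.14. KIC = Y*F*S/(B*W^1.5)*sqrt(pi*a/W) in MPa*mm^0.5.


KIC = 1.14*90*56/(9.6*8.6^1.5)*sqrt(pi*4.69/8.6) = 31.06

31.06


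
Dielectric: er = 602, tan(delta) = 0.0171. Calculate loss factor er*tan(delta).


Loss = 602 * 0.0171 = 10.294

10.294


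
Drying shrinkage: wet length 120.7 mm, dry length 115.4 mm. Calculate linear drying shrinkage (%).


DS = (120.7 - 115.4) / 120.7 * 100 = 4.39%

4.39


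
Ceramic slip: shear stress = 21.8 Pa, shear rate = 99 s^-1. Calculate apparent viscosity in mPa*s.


eta = tau/gamma * 1000 = 21.8/99 * 1000 = 220.2 mPa*s

220.2


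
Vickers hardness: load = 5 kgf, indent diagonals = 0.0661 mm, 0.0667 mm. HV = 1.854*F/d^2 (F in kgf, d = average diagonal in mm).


d_avg = (0.0661+0.0667)/2 = 0.0664 mm
HV = 1.854*5/0.0664^2 = 2103

2103


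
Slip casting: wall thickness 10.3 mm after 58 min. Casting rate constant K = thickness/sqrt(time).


K = 10.3 / sqrt(58) = 10.3 / 7.6158 = 1.352 mm/min^0.5

1.352


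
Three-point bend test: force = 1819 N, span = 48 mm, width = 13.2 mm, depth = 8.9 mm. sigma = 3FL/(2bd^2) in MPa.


sigma = 3*1819*48/(2*13.2*8.9^2) = 125.3 MPa

125.3


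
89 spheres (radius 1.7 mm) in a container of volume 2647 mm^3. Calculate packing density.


V_sphere = 4/3*pi*1.7^3 = 20.5795 mm^3
Total V = 89*20.5795 = 1831.5755 mm^3
PD = 1831.5755 / 2647 = 0.692

0.692


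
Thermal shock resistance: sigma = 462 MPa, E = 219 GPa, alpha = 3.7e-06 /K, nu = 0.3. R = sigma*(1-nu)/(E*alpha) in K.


R = 462*(1-0.3)/(219*1000*3.7e-06) = 399 K

399


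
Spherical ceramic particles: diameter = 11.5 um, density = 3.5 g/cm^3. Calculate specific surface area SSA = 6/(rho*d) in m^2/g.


SSA = 6 / (3.5 * 11.5) = 0.149 m^2/g

0.149


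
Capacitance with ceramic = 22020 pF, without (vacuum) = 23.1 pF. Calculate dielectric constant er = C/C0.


er = 22020 / 23.1 = 953.25

953.25


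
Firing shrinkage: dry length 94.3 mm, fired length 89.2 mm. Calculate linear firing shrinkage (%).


FS = (94.3 - 89.2) / 94.3 * 100 = 5.41%

5.41


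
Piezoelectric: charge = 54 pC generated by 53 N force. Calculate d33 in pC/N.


d33 = 54 / 53 = 1.0 pC/N

1.0


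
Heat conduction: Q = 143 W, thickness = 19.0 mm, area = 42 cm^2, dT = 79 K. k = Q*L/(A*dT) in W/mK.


k = 143*19.0/1000/(42/10000*79) = 8.19 W/mK

8.19


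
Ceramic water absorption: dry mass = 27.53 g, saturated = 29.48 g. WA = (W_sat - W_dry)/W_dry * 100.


WA = (29.48 - 27.53) / 27.53 * 100 = 7.08%

7.08


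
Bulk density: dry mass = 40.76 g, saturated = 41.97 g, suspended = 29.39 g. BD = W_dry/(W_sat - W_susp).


BD = 40.76 / (41.97 - 29.39) = 40.76 / 12.58 = 3.24 g/cm^3

3.24


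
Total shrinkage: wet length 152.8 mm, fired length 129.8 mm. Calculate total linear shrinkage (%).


TS = (152.8 - 129.8) / 152.8 * 100 = 15.05%

15.05


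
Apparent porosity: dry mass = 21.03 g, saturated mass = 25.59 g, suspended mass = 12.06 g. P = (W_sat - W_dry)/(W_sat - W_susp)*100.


P = (25.59 - 21.03) / (25.59 - 12.06) * 100 = 4.56 / 13.53 * 100 = 33.7%

33.7


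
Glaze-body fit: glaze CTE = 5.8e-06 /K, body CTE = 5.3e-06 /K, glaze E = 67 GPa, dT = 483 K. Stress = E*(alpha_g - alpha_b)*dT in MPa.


Stress = 67*1000*(5.8e-06 - 5.3e-06)*483 = 16.2 MPa

16.2


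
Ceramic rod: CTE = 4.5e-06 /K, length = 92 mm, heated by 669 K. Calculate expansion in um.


dL = 4.5e-06 * 92 * 669 * 1000 = 276.966 um

276.966


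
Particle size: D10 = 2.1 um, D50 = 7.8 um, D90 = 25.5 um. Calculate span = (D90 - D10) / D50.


Span = (25.5 - 2.1) / 7.8 = 23.4 / 7.8 = 3.0

3.0


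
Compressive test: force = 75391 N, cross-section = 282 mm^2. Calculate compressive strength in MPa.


CS = 75391 / 282 = 267.3 MPa

267.3


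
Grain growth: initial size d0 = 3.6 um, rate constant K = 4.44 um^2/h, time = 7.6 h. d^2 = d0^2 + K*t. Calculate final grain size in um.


d^2 = 3.6^2 + 4.44*7.6 = 46.704
d = sqrt(46.704) = 6.83 um

6.83


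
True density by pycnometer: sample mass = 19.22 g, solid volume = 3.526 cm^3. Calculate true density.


TD = 19.22 / 3.526 = 5.451 g/cm^3

5.451


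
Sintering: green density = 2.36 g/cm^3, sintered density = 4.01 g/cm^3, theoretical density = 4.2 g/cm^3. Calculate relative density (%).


Relative = 4.01 / 4.2 * 100 = 95.5%

95.5


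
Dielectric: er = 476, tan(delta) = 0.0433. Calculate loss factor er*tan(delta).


Loss = 476 * 0.0433 = 20.611

20.611


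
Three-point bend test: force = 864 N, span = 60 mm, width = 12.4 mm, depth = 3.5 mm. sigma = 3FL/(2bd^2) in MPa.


sigma = 3*864*60/(2*12.4*3.5^2) = 511.9 MPa

511.9


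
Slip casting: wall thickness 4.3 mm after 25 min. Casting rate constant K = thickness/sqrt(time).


K = 4.3 / sqrt(25) = 4.3 / 5.0 = 0.86 mm/min^0.5

0.86


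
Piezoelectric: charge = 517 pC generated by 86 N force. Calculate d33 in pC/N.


d33 = 517 / 86 = 6.0 pC/N

6.0


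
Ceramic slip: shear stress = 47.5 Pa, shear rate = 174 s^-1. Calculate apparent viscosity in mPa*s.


eta = tau/gamma * 1000 = 47.5/174 * 1000 = 273.0 mPa*s

273.0


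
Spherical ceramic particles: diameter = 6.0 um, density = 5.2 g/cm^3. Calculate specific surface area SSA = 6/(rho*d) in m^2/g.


SSA = 6 / (5.2 * 6.0) = 0.192 m^2/g

0.192


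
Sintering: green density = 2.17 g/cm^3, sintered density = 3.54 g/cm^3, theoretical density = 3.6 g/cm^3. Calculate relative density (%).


Relative = 3.54 / 3.6 * 100 = 98.3%

98.3


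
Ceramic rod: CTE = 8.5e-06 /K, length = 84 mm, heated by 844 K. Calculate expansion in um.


dL = 8.5e-06 * 84 * 844 * 1000 = 602.616 um

602.616


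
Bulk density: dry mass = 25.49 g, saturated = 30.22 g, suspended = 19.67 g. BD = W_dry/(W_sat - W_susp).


BD = 25.49 / (30.22 - 19.67) = 25.49 / 10.55 = 2.416 g/cm^3

2.416


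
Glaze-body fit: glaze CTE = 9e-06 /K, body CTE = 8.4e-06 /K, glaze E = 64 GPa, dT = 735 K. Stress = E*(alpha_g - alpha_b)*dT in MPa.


Stress = 64*1000*(9e-06 - 8.4e-06)*735 = 28.2 MPa

28.2


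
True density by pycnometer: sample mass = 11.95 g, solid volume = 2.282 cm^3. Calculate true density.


TD = 11.95 / 2.282 = 5.237 g/cm^3

5.237


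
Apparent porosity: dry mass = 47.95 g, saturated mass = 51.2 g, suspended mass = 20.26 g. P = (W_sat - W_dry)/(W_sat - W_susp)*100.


P = (51.2 - 47.95) / (51.2 - 20.26) * 100 = 3.25 / 30.94 * 100 = 10.5%

10.5


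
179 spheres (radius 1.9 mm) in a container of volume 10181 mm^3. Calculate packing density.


V_sphere = 4/3*pi*1.9^3 = 28.7309 mm^3
Total V = 179*28.7309 = 5142.8311 mm^3
PD = 5142.8311 / 10181 = 0.505

0.505


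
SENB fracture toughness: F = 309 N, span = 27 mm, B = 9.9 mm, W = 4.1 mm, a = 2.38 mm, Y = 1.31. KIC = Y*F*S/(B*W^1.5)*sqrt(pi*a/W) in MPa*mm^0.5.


KIC = 1.31*309*27/(9.9*4.1^1.5)*sqrt(pi*2.38/4.1) = 179.58

179.58


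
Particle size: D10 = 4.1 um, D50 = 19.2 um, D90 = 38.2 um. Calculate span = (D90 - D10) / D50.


Span = (38.2 - 4.1) / 19.2 = 34.1 / 19.2 = 1.776

1.776


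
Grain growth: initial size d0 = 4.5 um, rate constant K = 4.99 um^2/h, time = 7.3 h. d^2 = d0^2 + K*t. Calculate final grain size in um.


d^2 = 4.5^2 + 4.99*7.3 = 56.677
d = sqrt(56.677) = 7.53 um

7.53


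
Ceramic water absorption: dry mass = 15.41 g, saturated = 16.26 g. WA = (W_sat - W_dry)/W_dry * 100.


WA = (16.26 - 15.41) / 15.41 * 100 = 5.52%

5.52


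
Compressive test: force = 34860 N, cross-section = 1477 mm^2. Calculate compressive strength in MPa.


CS = 34860 / 1477 = 23.6 MPa

23.6


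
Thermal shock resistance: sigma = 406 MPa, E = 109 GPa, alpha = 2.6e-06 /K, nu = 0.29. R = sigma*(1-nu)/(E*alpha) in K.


R = 406*(1-0.29)/(109*1000*2.6e-06) = 1017 K

1017


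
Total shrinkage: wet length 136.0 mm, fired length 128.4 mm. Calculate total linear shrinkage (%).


TS = (136.0 - 128.4) / 136.0 * 100 = 5.59%

5.59


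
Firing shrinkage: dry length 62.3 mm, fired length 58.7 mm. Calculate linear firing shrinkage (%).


FS = (62.3 - 58.7) / 62.3 * 100 = 5.78%

5.78


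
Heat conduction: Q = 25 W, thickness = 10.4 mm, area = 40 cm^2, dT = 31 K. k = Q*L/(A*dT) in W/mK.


k = 25*10.4/1000/(40/10000*31) = 2.1 W/mK

2.1


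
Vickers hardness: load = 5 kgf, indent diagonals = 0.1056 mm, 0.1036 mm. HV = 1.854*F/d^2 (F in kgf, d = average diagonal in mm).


d_avg = (0.1056+0.1036)/2 = 0.1046 mm
HV = 1.854*5/0.1046^2 = 847

847
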